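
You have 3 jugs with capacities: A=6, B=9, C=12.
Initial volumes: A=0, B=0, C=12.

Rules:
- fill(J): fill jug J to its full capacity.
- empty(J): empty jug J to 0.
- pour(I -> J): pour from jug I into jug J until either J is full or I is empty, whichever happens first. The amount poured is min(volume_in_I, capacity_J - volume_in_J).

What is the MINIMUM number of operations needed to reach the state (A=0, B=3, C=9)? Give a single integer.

BFS from (A=0, B=0, C=12). One shortest path:
  1. pour(C -> B) -> (A=0 B=9 C=3)
  2. pour(B -> A) -> (A=6 B=3 C=3)
  3. pour(A -> C) -> (A=0 B=3 C=9)
Reached target in 3 moves.

Answer: 3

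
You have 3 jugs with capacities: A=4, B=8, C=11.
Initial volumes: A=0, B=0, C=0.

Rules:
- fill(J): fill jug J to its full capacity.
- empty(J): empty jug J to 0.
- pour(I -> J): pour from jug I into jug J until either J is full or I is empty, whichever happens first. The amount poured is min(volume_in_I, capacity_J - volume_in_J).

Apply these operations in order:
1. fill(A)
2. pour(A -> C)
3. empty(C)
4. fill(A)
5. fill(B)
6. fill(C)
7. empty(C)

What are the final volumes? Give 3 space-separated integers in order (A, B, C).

Answer: 4 8 0

Derivation:
Step 1: fill(A) -> (A=4 B=0 C=0)
Step 2: pour(A -> C) -> (A=0 B=0 C=4)
Step 3: empty(C) -> (A=0 B=0 C=0)
Step 4: fill(A) -> (A=4 B=0 C=0)
Step 5: fill(B) -> (A=4 B=8 C=0)
Step 6: fill(C) -> (A=4 B=8 C=11)
Step 7: empty(C) -> (A=4 B=8 C=0)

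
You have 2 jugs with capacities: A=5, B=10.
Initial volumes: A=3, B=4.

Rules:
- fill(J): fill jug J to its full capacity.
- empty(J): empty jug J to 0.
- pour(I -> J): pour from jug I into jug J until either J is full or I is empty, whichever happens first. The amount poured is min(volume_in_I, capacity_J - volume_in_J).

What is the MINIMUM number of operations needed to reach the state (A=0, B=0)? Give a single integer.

Answer: 2

Derivation:
BFS from (A=3, B=4). One shortest path:
  1. empty(A) -> (A=0 B=4)
  2. empty(B) -> (A=0 B=0)
Reached target in 2 moves.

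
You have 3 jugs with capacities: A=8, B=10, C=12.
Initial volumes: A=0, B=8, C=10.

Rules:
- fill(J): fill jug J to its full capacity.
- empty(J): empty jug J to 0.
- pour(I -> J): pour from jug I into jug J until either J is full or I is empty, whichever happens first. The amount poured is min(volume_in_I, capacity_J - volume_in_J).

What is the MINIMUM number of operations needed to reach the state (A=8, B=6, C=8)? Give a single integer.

Answer: 5

Derivation:
BFS from (A=0, B=8, C=10). One shortest path:
  1. fill(A) -> (A=8 B=8 C=10)
  2. pour(B -> C) -> (A=8 B=6 C=12)
  3. empty(C) -> (A=8 B=6 C=0)
  4. pour(A -> C) -> (A=0 B=6 C=8)
  5. fill(A) -> (A=8 B=6 C=8)
Reached target in 5 moves.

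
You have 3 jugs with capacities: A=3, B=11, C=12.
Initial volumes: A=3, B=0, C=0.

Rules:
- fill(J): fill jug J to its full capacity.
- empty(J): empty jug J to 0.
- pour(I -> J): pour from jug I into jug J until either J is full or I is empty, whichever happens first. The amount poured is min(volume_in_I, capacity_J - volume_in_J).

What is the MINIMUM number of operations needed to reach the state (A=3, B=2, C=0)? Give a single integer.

Answer: 5

Derivation:
BFS from (A=3, B=0, C=0). One shortest path:
  1. fill(B) -> (A=3 B=11 C=0)
  2. pour(A -> C) -> (A=0 B=11 C=3)
  3. fill(A) -> (A=3 B=11 C=3)
  4. pour(B -> C) -> (A=3 B=2 C=12)
  5. empty(C) -> (A=3 B=2 C=0)
Reached target in 5 moves.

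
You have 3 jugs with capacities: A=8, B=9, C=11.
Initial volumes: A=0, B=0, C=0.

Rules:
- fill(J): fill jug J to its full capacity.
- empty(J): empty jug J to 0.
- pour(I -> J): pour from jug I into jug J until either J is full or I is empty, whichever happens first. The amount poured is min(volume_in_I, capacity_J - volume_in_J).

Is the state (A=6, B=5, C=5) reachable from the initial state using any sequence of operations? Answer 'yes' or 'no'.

BFS explored all 520 reachable states.
Reachable set includes: (0,0,0), (0,0,1), (0,0,2), (0,0,3), (0,0,4), (0,0,5), (0,0,6), (0,0,7), (0,0,8), (0,0,9), (0,0,10), (0,0,11) ...
Target (A=6, B=5, C=5) not in reachable set → no.

Answer: no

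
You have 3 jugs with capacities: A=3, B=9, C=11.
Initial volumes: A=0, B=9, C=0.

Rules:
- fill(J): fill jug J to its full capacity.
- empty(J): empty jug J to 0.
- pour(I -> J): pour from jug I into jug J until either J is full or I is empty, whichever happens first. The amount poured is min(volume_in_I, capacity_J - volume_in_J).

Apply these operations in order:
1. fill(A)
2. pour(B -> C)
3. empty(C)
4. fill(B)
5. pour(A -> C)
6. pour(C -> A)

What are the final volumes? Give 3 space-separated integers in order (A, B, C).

Answer: 3 9 0

Derivation:
Step 1: fill(A) -> (A=3 B=9 C=0)
Step 2: pour(B -> C) -> (A=3 B=0 C=9)
Step 3: empty(C) -> (A=3 B=0 C=0)
Step 4: fill(B) -> (A=3 B=9 C=0)
Step 5: pour(A -> C) -> (A=0 B=9 C=3)
Step 6: pour(C -> A) -> (A=3 B=9 C=0)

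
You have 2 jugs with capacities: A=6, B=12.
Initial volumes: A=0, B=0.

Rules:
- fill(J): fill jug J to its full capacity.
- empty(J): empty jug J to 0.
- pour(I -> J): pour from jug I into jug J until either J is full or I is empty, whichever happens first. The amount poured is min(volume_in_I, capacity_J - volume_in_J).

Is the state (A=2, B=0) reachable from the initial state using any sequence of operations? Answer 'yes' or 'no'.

Answer: no

Derivation:
BFS explored all 6 reachable states.
Reachable set includes: (0,0), (0,6), (0,12), (6,0), (6,6), (6,12)
Target (A=2, B=0) not in reachable set → no.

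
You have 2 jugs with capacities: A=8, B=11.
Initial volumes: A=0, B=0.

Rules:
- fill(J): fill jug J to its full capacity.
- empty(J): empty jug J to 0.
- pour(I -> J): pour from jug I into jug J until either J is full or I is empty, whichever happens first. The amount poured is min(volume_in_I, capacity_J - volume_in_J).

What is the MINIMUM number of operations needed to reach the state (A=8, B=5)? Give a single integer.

Answer: 7

Derivation:
BFS from (A=0, B=0). One shortest path:
  1. fill(A) -> (A=8 B=0)
  2. pour(A -> B) -> (A=0 B=8)
  3. fill(A) -> (A=8 B=8)
  4. pour(A -> B) -> (A=5 B=11)
  5. empty(B) -> (A=5 B=0)
  6. pour(A -> B) -> (A=0 B=5)
  7. fill(A) -> (A=8 B=5)
Reached target in 7 moves.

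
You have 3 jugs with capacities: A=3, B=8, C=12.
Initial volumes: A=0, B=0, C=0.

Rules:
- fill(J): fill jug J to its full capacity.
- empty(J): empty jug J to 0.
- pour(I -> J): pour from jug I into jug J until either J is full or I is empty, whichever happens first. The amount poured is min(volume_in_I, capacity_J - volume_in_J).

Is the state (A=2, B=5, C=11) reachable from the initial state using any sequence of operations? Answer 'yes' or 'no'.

BFS explored all 314 reachable states.
Reachable set includes: (0,0,0), (0,0,1), (0,0,2), (0,0,3), (0,0,4), (0,0,5), (0,0,6), (0,0,7), (0,0,8), (0,0,9), (0,0,10), (0,0,11) ...
Target (A=2, B=5, C=11) not in reachable set → no.

Answer: no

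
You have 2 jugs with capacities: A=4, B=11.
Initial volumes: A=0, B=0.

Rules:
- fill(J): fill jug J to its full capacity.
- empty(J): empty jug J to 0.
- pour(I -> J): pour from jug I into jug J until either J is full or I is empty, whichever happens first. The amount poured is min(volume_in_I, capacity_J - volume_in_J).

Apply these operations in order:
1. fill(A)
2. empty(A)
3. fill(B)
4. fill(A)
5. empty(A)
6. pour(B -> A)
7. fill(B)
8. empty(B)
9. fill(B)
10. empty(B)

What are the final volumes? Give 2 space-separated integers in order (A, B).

Step 1: fill(A) -> (A=4 B=0)
Step 2: empty(A) -> (A=0 B=0)
Step 3: fill(B) -> (A=0 B=11)
Step 4: fill(A) -> (A=4 B=11)
Step 5: empty(A) -> (A=0 B=11)
Step 6: pour(B -> A) -> (A=4 B=7)
Step 7: fill(B) -> (A=4 B=11)
Step 8: empty(B) -> (A=4 B=0)
Step 9: fill(B) -> (A=4 B=11)
Step 10: empty(B) -> (A=4 B=0)

Answer: 4 0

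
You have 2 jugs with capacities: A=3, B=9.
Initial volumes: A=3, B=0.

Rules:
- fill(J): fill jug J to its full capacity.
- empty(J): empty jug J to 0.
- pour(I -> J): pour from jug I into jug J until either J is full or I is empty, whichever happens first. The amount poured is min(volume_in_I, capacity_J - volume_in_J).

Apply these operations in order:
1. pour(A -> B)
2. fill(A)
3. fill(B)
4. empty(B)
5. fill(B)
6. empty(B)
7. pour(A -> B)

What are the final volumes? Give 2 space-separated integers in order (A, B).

Answer: 0 3

Derivation:
Step 1: pour(A -> B) -> (A=0 B=3)
Step 2: fill(A) -> (A=3 B=3)
Step 3: fill(B) -> (A=3 B=9)
Step 4: empty(B) -> (A=3 B=0)
Step 5: fill(B) -> (A=3 B=9)
Step 6: empty(B) -> (A=3 B=0)
Step 7: pour(A -> B) -> (A=0 B=3)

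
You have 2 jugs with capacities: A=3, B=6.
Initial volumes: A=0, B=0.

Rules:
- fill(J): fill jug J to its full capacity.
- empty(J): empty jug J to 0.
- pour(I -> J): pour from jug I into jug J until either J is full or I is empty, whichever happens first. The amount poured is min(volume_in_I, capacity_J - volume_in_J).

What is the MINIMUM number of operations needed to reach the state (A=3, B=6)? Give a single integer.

BFS from (A=0, B=0). One shortest path:
  1. fill(A) -> (A=3 B=0)
  2. fill(B) -> (A=3 B=6)
Reached target in 2 moves.

Answer: 2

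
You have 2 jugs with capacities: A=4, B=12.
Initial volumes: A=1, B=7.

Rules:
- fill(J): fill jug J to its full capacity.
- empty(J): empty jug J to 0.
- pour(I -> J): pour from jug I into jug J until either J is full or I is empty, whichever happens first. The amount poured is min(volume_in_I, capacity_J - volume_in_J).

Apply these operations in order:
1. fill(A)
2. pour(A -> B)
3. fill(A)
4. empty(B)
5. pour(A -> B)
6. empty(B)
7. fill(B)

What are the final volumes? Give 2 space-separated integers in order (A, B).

Step 1: fill(A) -> (A=4 B=7)
Step 2: pour(A -> B) -> (A=0 B=11)
Step 3: fill(A) -> (A=4 B=11)
Step 4: empty(B) -> (A=4 B=0)
Step 5: pour(A -> B) -> (A=0 B=4)
Step 6: empty(B) -> (A=0 B=0)
Step 7: fill(B) -> (A=0 B=12)

Answer: 0 12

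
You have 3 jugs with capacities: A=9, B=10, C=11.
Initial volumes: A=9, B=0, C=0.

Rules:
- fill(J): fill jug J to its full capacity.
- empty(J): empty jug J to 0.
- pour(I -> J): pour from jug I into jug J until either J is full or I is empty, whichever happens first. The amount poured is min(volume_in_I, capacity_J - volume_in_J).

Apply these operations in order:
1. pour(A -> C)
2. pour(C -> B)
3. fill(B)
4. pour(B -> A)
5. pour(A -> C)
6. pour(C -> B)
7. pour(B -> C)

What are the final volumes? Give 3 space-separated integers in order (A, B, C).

Step 1: pour(A -> C) -> (A=0 B=0 C=9)
Step 2: pour(C -> B) -> (A=0 B=9 C=0)
Step 3: fill(B) -> (A=0 B=10 C=0)
Step 4: pour(B -> A) -> (A=9 B=1 C=0)
Step 5: pour(A -> C) -> (A=0 B=1 C=9)
Step 6: pour(C -> B) -> (A=0 B=10 C=0)
Step 7: pour(B -> C) -> (A=0 B=0 C=10)

Answer: 0 0 10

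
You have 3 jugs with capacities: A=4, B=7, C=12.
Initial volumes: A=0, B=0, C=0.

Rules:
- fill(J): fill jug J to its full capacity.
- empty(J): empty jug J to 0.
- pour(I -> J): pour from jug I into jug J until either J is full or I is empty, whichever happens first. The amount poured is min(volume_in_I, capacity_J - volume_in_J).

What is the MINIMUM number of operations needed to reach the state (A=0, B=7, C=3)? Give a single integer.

Answer: 5

Derivation:
BFS from (A=0, B=0, C=0). One shortest path:
  1. fill(B) -> (A=0 B=7 C=0)
  2. pour(B -> A) -> (A=4 B=3 C=0)
  3. empty(A) -> (A=0 B=3 C=0)
  4. pour(B -> C) -> (A=0 B=0 C=3)
  5. fill(B) -> (A=0 B=7 C=3)
Reached target in 5 moves.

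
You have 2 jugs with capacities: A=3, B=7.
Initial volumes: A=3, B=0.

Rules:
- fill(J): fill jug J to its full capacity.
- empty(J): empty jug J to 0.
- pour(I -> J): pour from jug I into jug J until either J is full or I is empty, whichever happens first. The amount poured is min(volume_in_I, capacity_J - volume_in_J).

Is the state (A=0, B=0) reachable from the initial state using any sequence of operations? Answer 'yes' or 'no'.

Answer: yes

Derivation:
BFS from (A=3, B=0):
  1. empty(A) -> (A=0 B=0)
Target reached → yes.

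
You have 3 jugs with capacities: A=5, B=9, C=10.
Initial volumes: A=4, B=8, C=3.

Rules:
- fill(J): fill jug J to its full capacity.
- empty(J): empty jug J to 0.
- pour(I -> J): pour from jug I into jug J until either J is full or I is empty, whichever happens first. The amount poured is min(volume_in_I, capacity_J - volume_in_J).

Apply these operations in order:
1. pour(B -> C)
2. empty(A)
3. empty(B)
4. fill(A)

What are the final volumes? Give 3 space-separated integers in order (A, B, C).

Step 1: pour(B -> C) -> (A=4 B=1 C=10)
Step 2: empty(A) -> (A=0 B=1 C=10)
Step 3: empty(B) -> (A=0 B=0 C=10)
Step 4: fill(A) -> (A=5 B=0 C=10)

Answer: 5 0 10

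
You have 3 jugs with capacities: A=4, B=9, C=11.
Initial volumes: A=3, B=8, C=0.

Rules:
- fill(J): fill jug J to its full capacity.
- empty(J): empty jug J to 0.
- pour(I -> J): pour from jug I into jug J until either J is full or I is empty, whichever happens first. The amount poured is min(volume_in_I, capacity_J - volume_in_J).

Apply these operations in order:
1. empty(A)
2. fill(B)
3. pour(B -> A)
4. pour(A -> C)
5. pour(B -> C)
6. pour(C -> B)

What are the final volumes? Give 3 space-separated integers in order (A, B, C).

Step 1: empty(A) -> (A=0 B=8 C=0)
Step 2: fill(B) -> (A=0 B=9 C=0)
Step 3: pour(B -> A) -> (A=4 B=5 C=0)
Step 4: pour(A -> C) -> (A=0 B=5 C=4)
Step 5: pour(B -> C) -> (A=0 B=0 C=9)
Step 6: pour(C -> B) -> (A=0 B=9 C=0)

Answer: 0 9 0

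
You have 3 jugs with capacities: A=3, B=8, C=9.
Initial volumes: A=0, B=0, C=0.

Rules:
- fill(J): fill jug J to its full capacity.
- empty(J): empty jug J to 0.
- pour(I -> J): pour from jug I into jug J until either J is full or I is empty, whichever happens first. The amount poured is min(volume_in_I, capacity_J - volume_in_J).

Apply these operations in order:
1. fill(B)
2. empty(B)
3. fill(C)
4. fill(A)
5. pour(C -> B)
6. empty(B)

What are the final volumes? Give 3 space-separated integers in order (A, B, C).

Answer: 3 0 1

Derivation:
Step 1: fill(B) -> (A=0 B=8 C=0)
Step 2: empty(B) -> (A=0 B=0 C=0)
Step 3: fill(C) -> (A=0 B=0 C=9)
Step 4: fill(A) -> (A=3 B=0 C=9)
Step 5: pour(C -> B) -> (A=3 B=8 C=1)
Step 6: empty(B) -> (A=3 B=0 C=1)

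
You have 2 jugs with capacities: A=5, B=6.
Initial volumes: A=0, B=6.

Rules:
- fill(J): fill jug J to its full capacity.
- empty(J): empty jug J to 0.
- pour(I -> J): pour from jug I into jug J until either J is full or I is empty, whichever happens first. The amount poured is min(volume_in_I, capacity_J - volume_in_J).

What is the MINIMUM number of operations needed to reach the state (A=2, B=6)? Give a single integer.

Answer: 8

Derivation:
BFS from (A=0, B=6). One shortest path:
  1. pour(B -> A) -> (A=5 B=1)
  2. empty(A) -> (A=0 B=1)
  3. pour(B -> A) -> (A=1 B=0)
  4. fill(B) -> (A=1 B=6)
  5. pour(B -> A) -> (A=5 B=2)
  6. empty(A) -> (A=0 B=2)
  7. pour(B -> A) -> (A=2 B=0)
  8. fill(B) -> (A=2 B=6)
Reached target in 8 moves.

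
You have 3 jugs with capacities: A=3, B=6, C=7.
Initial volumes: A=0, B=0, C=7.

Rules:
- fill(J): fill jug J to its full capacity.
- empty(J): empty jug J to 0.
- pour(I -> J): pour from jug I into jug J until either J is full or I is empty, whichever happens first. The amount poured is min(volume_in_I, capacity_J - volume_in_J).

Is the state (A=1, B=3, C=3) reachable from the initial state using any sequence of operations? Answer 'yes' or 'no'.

Answer: no

Derivation:
BFS explored all 164 reachable states.
Reachable set includes: (0,0,0), (0,0,1), (0,0,2), (0,0,3), (0,0,4), (0,0,5), (0,0,6), (0,0,7), (0,1,0), (0,1,1), (0,1,2), (0,1,3) ...
Target (A=1, B=3, C=3) not in reachable set → no.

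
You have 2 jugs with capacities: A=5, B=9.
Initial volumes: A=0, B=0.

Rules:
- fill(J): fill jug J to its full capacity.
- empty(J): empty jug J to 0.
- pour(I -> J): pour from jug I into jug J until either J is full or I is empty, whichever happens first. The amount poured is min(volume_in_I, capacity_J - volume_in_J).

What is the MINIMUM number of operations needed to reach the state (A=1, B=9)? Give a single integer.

BFS from (A=0, B=0). One shortest path:
  1. fill(A) -> (A=5 B=0)
  2. pour(A -> B) -> (A=0 B=5)
  3. fill(A) -> (A=5 B=5)
  4. pour(A -> B) -> (A=1 B=9)
Reached target in 4 moves.

Answer: 4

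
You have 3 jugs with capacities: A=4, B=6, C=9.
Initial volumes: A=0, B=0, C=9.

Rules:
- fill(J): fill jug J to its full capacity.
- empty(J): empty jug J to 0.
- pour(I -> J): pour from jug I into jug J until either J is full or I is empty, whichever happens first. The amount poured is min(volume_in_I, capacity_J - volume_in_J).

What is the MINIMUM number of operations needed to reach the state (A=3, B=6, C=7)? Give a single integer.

BFS from (A=0, B=0, C=9). One shortest path:
  1. fill(A) -> (A=4 B=0 C=9)
  2. pour(C -> B) -> (A=4 B=6 C=3)
  3. empty(B) -> (A=4 B=0 C=3)
  4. pour(A -> B) -> (A=0 B=4 C=3)
  5. pour(C -> A) -> (A=3 B=4 C=0)
  6. fill(C) -> (A=3 B=4 C=9)
  7. pour(C -> B) -> (A=3 B=6 C=7)
Reached target in 7 moves.

Answer: 7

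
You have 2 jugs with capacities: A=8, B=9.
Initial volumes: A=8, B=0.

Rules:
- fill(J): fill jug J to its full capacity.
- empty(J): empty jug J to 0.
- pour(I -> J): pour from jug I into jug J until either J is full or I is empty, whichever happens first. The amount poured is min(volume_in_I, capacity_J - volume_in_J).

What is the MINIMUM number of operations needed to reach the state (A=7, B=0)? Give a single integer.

Answer: 4

Derivation:
BFS from (A=8, B=0). One shortest path:
  1. pour(A -> B) -> (A=0 B=8)
  2. fill(A) -> (A=8 B=8)
  3. pour(A -> B) -> (A=7 B=9)
  4. empty(B) -> (A=7 B=0)
Reached target in 4 moves.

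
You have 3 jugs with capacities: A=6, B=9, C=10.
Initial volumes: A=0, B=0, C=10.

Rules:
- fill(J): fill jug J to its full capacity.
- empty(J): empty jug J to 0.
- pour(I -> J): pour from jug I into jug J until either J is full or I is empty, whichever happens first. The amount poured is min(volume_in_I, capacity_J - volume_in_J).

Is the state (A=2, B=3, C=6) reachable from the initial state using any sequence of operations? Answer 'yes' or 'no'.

Answer: no

Derivation:
BFS explored all 410 reachable states.
Reachable set includes: (0,0,0), (0,0,1), (0,0,2), (0,0,3), (0,0,4), (0,0,5), (0,0,6), (0,0,7), (0,0,8), (0,0,9), (0,0,10), (0,1,0) ...
Target (A=2, B=3, C=6) not in reachable set → no.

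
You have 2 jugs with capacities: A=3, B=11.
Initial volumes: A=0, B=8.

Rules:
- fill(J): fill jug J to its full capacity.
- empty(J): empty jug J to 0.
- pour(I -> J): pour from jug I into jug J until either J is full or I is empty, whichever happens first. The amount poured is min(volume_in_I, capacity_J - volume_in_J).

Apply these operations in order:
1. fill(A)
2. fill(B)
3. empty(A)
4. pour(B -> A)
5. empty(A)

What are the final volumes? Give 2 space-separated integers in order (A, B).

Answer: 0 8

Derivation:
Step 1: fill(A) -> (A=3 B=8)
Step 2: fill(B) -> (A=3 B=11)
Step 3: empty(A) -> (A=0 B=11)
Step 4: pour(B -> A) -> (A=3 B=8)
Step 5: empty(A) -> (A=0 B=8)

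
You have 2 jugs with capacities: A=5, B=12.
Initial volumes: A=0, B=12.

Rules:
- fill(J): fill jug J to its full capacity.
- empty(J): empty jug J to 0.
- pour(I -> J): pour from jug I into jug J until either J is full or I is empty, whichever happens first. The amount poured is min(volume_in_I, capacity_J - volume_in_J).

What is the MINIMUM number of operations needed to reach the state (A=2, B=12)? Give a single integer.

Answer: 6

Derivation:
BFS from (A=0, B=12). One shortest path:
  1. pour(B -> A) -> (A=5 B=7)
  2. empty(A) -> (A=0 B=7)
  3. pour(B -> A) -> (A=5 B=2)
  4. empty(A) -> (A=0 B=2)
  5. pour(B -> A) -> (A=2 B=0)
  6. fill(B) -> (A=2 B=12)
Reached target in 6 moves.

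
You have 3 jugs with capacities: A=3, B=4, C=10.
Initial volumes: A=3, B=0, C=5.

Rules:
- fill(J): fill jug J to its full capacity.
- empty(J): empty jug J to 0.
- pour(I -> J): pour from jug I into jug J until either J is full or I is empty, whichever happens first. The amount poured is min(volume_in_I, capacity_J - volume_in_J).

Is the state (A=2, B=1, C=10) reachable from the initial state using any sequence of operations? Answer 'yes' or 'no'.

Answer: yes

Derivation:
BFS from (A=3, B=0, C=5):
  1. fill(C) -> (A=3 B=0 C=10)
  2. pour(A -> B) -> (A=0 B=3 C=10)
  3. pour(C -> A) -> (A=3 B=3 C=7)
  4. pour(A -> B) -> (A=2 B=4 C=7)
  5. pour(B -> C) -> (A=2 B=1 C=10)
Target reached → yes.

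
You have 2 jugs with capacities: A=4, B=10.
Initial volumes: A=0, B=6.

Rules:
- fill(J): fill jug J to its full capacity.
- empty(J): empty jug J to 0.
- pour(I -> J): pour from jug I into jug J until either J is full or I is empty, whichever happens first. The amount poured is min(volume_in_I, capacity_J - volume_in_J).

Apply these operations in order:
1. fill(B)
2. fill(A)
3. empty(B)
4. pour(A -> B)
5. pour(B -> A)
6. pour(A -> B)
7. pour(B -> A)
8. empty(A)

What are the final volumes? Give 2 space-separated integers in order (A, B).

Answer: 0 0

Derivation:
Step 1: fill(B) -> (A=0 B=10)
Step 2: fill(A) -> (A=4 B=10)
Step 3: empty(B) -> (A=4 B=0)
Step 4: pour(A -> B) -> (A=0 B=4)
Step 5: pour(B -> A) -> (A=4 B=0)
Step 6: pour(A -> B) -> (A=0 B=4)
Step 7: pour(B -> A) -> (A=4 B=0)
Step 8: empty(A) -> (A=0 B=0)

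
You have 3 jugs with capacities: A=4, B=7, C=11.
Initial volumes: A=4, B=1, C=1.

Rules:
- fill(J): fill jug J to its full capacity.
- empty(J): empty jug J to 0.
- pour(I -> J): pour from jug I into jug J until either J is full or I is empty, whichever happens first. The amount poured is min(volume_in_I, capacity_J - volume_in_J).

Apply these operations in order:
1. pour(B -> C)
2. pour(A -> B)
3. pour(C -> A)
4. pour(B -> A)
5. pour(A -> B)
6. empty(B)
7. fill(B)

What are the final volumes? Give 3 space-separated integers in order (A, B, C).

Step 1: pour(B -> C) -> (A=4 B=0 C=2)
Step 2: pour(A -> B) -> (A=0 B=4 C=2)
Step 3: pour(C -> A) -> (A=2 B=4 C=0)
Step 4: pour(B -> A) -> (A=4 B=2 C=0)
Step 5: pour(A -> B) -> (A=0 B=6 C=0)
Step 6: empty(B) -> (A=0 B=0 C=0)
Step 7: fill(B) -> (A=0 B=7 C=0)

Answer: 0 7 0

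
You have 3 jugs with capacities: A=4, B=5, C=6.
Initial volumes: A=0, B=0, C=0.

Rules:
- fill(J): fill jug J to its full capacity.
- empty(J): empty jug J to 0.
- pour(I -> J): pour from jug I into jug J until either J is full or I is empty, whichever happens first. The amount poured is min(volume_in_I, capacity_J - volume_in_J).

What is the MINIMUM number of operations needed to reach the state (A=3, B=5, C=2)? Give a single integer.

BFS from (A=0, B=0, C=0). One shortest path:
  1. fill(A) -> (A=4 B=0 C=0)
  2. fill(C) -> (A=4 B=0 C=6)
  3. pour(A -> B) -> (A=0 B=4 C=6)
  4. pour(C -> A) -> (A=4 B=4 C=2)
  5. pour(A -> B) -> (A=3 B=5 C=2)
Reached target in 5 moves.

Answer: 5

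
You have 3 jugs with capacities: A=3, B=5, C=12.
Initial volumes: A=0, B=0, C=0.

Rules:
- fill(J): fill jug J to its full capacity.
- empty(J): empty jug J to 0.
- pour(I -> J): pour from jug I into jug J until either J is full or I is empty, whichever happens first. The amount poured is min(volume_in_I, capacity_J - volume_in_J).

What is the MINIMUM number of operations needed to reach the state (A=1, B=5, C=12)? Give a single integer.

Answer: 5

Derivation:
BFS from (A=0, B=0, C=0). One shortest path:
  1. fill(A) -> (A=3 B=0 C=0)
  2. fill(C) -> (A=3 B=0 C=12)
  3. pour(A -> B) -> (A=0 B=3 C=12)
  4. fill(A) -> (A=3 B=3 C=12)
  5. pour(A -> B) -> (A=1 B=5 C=12)
Reached target in 5 moves.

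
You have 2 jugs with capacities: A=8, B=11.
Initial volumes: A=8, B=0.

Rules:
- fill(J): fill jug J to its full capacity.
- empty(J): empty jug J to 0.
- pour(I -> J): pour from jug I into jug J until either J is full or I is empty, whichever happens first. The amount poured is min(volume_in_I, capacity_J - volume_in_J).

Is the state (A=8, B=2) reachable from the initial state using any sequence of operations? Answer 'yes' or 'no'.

BFS from (A=8, B=0):
  1. pour(A -> B) -> (A=0 B=8)
  2. fill(A) -> (A=8 B=8)
  3. pour(A -> B) -> (A=5 B=11)
  4. empty(B) -> (A=5 B=0)
  5. pour(A -> B) -> (A=0 B=5)
  6. fill(A) -> (A=8 B=5)
  7. pour(A -> B) -> (A=2 B=11)
  8. empty(B) -> (A=2 B=0)
  9. pour(A -> B) -> (A=0 B=2)
  10. fill(A) -> (A=8 B=2)
Target reached → yes.

Answer: yes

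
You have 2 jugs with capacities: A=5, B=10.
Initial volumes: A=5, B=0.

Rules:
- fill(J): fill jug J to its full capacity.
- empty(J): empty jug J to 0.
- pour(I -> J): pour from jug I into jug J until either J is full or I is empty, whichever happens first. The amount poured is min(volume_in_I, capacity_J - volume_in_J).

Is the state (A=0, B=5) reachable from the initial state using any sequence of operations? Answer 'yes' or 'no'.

BFS from (A=5, B=0):
  1. pour(A -> B) -> (A=0 B=5)
Target reached → yes.

Answer: yes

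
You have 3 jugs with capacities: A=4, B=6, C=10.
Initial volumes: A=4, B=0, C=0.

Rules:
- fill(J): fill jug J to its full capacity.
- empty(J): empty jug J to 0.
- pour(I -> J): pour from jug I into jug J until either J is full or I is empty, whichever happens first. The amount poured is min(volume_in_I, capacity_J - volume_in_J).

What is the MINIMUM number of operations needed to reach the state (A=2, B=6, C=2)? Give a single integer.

BFS from (A=4, B=0, C=0). One shortest path:
  1. fill(B) -> (A=4 B=6 C=0)
  2. pour(B -> C) -> (A=4 B=0 C=6)
  3. pour(A -> B) -> (A=0 B=4 C=6)
  4. pour(C -> A) -> (A=4 B=4 C=2)
  5. pour(A -> B) -> (A=2 B=6 C=2)
Reached target in 5 moves.

Answer: 5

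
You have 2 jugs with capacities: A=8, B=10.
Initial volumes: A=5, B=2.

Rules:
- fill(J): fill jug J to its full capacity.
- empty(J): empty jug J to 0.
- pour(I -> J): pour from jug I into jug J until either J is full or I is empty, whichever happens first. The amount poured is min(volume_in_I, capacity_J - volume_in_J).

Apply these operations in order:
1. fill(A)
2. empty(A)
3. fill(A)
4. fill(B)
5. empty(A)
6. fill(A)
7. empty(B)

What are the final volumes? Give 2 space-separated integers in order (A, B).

Answer: 8 0

Derivation:
Step 1: fill(A) -> (A=8 B=2)
Step 2: empty(A) -> (A=0 B=2)
Step 3: fill(A) -> (A=8 B=2)
Step 4: fill(B) -> (A=8 B=10)
Step 5: empty(A) -> (A=0 B=10)
Step 6: fill(A) -> (A=8 B=10)
Step 7: empty(B) -> (A=8 B=0)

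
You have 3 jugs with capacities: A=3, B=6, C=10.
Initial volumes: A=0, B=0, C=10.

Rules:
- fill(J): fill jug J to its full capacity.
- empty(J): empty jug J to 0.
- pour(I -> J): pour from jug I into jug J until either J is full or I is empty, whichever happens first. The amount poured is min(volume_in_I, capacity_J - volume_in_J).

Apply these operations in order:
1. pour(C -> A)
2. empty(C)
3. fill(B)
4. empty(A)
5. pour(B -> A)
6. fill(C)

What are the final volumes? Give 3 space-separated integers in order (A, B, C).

Step 1: pour(C -> A) -> (A=3 B=0 C=7)
Step 2: empty(C) -> (A=3 B=0 C=0)
Step 3: fill(B) -> (A=3 B=6 C=0)
Step 4: empty(A) -> (A=0 B=6 C=0)
Step 5: pour(B -> A) -> (A=3 B=3 C=0)
Step 6: fill(C) -> (A=3 B=3 C=10)

Answer: 3 3 10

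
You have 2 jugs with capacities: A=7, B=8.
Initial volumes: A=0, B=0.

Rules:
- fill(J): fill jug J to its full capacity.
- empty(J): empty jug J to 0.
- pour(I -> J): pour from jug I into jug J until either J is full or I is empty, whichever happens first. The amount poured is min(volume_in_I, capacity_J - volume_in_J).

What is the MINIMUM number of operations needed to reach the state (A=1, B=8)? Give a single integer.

BFS from (A=0, B=0). One shortest path:
  1. fill(B) -> (A=0 B=8)
  2. pour(B -> A) -> (A=7 B=1)
  3. empty(A) -> (A=0 B=1)
  4. pour(B -> A) -> (A=1 B=0)
  5. fill(B) -> (A=1 B=8)
Reached target in 5 moves.

Answer: 5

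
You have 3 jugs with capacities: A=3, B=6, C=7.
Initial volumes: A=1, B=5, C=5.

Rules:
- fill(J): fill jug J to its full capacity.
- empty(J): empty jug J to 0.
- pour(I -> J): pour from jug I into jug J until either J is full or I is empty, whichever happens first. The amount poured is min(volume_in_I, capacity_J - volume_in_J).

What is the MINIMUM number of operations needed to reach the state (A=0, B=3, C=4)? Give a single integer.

Answer: 4

Derivation:
BFS from (A=1, B=5, C=5). One shortest path:
  1. fill(A) -> (A=3 B=5 C=5)
  2. pour(C -> B) -> (A=3 B=6 C=4)
  3. empty(B) -> (A=3 B=0 C=4)
  4. pour(A -> B) -> (A=0 B=3 C=4)
Reached target in 4 moves.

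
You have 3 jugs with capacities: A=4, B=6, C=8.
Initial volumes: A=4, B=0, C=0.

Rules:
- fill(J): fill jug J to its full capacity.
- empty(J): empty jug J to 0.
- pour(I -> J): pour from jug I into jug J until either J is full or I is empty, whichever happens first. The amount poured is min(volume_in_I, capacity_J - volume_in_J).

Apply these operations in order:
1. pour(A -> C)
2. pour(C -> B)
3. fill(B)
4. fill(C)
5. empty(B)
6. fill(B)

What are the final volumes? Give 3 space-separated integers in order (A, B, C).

Step 1: pour(A -> C) -> (A=0 B=0 C=4)
Step 2: pour(C -> B) -> (A=0 B=4 C=0)
Step 3: fill(B) -> (A=0 B=6 C=0)
Step 4: fill(C) -> (A=0 B=6 C=8)
Step 5: empty(B) -> (A=0 B=0 C=8)
Step 6: fill(B) -> (A=0 B=6 C=8)

Answer: 0 6 8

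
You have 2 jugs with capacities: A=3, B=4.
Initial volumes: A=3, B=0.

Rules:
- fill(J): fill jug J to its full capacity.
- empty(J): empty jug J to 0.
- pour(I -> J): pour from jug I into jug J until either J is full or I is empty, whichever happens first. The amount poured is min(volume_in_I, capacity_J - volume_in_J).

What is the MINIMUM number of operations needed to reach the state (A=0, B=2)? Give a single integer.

BFS from (A=3, B=0). One shortest path:
  1. pour(A -> B) -> (A=0 B=3)
  2. fill(A) -> (A=3 B=3)
  3. pour(A -> B) -> (A=2 B=4)
  4. empty(B) -> (A=2 B=0)
  5. pour(A -> B) -> (A=0 B=2)
Reached target in 5 moves.

Answer: 5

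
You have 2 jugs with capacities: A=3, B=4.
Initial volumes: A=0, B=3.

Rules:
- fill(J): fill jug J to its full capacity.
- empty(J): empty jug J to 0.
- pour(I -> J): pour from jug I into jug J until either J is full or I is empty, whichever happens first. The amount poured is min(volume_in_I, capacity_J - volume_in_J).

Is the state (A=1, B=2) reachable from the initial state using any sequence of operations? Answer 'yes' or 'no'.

BFS explored all 14 reachable states.
Reachable set includes: (0,0), (0,1), (0,2), (0,3), (0,4), (1,0), (1,4), (2,0), (2,4), (3,0), (3,1), (3,2) ...
Target (A=1, B=2) not in reachable set → no.

Answer: no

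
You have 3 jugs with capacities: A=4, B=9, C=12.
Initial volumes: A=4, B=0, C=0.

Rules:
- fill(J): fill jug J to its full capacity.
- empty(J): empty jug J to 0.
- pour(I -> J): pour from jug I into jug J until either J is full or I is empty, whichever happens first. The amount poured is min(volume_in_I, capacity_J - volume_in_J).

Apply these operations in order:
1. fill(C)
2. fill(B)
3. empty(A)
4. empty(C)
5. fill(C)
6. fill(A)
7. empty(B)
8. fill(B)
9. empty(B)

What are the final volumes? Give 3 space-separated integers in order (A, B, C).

Answer: 4 0 12

Derivation:
Step 1: fill(C) -> (A=4 B=0 C=12)
Step 2: fill(B) -> (A=4 B=9 C=12)
Step 3: empty(A) -> (A=0 B=9 C=12)
Step 4: empty(C) -> (A=0 B=9 C=0)
Step 5: fill(C) -> (A=0 B=9 C=12)
Step 6: fill(A) -> (A=4 B=9 C=12)
Step 7: empty(B) -> (A=4 B=0 C=12)
Step 8: fill(B) -> (A=4 B=9 C=12)
Step 9: empty(B) -> (A=4 B=0 C=12)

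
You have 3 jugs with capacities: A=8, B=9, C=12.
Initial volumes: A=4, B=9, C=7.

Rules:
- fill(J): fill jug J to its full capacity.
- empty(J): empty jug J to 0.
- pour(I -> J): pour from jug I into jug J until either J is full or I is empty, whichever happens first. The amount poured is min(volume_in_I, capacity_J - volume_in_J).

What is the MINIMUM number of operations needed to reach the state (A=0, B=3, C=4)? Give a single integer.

BFS from (A=4, B=9, C=7). One shortest path:
  1. fill(A) -> (A=8 B=9 C=7)
  2. empty(B) -> (A=8 B=0 C=7)
  3. pour(A -> B) -> (A=0 B=8 C=7)
  4. pour(B -> C) -> (A=0 B=3 C=12)
  5. pour(C -> A) -> (A=8 B=3 C=4)
  6. empty(A) -> (A=0 B=3 C=4)
Reached target in 6 moves.

Answer: 6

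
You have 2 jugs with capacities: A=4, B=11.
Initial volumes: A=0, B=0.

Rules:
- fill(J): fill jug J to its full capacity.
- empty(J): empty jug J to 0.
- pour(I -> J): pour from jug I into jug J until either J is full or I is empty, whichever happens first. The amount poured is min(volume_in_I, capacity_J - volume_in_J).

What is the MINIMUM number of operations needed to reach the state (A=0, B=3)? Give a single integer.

BFS from (A=0, B=0). One shortest path:
  1. fill(B) -> (A=0 B=11)
  2. pour(B -> A) -> (A=4 B=7)
  3. empty(A) -> (A=0 B=7)
  4. pour(B -> A) -> (A=4 B=3)
  5. empty(A) -> (A=0 B=3)
Reached target in 5 moves.

Answer: 5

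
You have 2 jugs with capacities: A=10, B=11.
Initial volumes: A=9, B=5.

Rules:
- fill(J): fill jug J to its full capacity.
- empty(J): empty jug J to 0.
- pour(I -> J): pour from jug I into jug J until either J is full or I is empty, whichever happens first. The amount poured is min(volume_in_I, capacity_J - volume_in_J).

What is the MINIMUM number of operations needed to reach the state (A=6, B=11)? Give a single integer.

BFS from (A=9, B=5). One shortest path:
  1. empty(A) -> (A=0 B=5)
  2. pour(B -> A) -> (A=5 B=0)
  3. fill(B) -> (A=5 B=11)
  4. pour(B -> A) -> (A=10 B=6)
  5. empty(A) -> (A=0 B=6)
  6. pour(B -> A) -> (A=6 B=0)
  7. fill(B) -> (A=6 B=11)
Reached target in 7 moves.

Answer: 7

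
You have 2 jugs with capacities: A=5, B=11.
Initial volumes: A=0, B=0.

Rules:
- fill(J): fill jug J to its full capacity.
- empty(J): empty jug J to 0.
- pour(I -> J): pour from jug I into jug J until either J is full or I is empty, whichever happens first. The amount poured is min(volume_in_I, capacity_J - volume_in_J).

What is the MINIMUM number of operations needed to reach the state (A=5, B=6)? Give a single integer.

BFS from (A=0, B=0). One shortest path:
  1. fill(B) -> (A=0 B=11)
  2. pour(B -> A) -> (A=5 B=6)
Reached target in 2 moves.

Answer: 2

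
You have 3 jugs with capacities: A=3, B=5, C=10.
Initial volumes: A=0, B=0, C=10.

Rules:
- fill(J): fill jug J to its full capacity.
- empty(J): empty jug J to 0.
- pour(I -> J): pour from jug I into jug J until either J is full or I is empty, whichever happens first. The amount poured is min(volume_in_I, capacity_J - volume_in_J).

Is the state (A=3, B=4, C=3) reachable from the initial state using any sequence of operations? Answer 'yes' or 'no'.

Answer: yes

Derivation:
BFS from (A=0, B=0, C=10):
  1. pour(C -> A) -> (A=3 B=0 C=7)
  2. empty(A) -> (A=0 B=0 C=7)
  3. pour(C -> A) -> (A=3 B=0 C=4)
  4. pour(C -> B) -> (A=3 B=4 C=0)
  5. pour(A -> C) -> (A=0 B=4 C=3)
  6. fill(A) -> (A=3 B=4 C=3)
Target reached → yes.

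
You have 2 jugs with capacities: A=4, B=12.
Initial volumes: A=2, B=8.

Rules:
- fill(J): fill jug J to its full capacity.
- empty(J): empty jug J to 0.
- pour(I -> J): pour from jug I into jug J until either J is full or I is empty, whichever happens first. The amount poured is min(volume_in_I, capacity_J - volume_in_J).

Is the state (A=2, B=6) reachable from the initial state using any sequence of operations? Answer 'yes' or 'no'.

Answer: no

Derivation:
BFS explored all 17 reachable states.
Reachable set includes: (0,0), (0,2), (0,4), (0,6), (0,8), (0,10), (0,12), (2,0), (2,8), (2,12), (4,0), (4,2) ...
Target (A=2, B=6) not in reachable set → no.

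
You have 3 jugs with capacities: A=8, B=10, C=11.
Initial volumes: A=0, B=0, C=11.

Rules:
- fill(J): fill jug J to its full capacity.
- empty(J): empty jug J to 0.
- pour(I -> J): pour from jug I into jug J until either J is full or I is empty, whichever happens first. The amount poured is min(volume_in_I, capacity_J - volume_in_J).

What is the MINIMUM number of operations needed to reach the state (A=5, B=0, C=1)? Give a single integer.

BFS from (A=0, B=0, C=11). One shortest path:
  1. fill(A) -> (A=8 B=0 C=11)
  2. empty(C) -> (A=8 B=0 C=0)
  3. pour(A -> C) -> (A=0 B=0 C=8)
  4. fill(A) -> (A=8 B=0 C=8)
  5. pour(A -> C) -> (A=5 B=0 C=11)
  6. pour(C -> B) -> (A=5 B=10 C=1)
  7. empty(B) -> (A=5 B=0 C=1)
Reached target in 7 moves.

Answer: 7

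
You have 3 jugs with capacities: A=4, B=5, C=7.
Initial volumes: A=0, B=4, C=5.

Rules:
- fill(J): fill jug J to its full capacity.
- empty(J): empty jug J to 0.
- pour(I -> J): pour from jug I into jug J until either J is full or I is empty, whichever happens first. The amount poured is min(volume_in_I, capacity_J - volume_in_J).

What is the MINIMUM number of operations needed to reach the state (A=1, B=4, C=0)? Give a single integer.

Answer: 3

Derivation:
BFS from (A=0, B=4, C=5). One shortest path:
  1. pour(C -> A) -> (A=4 B=4 C=1)
  2. empty(A) -> (A=0 B=4 C=1)
  3. pour(C -> A) -> (A=1 B=4 C=0)
Reached target in 3 moves.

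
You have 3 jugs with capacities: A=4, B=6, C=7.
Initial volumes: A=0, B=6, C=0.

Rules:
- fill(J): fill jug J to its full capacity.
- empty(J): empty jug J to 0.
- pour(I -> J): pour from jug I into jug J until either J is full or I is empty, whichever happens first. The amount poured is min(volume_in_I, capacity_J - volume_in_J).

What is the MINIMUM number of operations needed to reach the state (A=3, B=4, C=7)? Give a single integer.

BFS from (A=0, B=6, C=0). One shortest path:
  1. fill(A) -> (A=4 B=6 C=0)
  2. pour(B -> C) -> (A=4 B=0 C=6)
  3. pour(A -> B) -> (A=0 B=4 C=6)
  4. fill(A) -> (A=4 B=4 C=6)
  5. pour(A -> C) -> (A=3 B=4 C=7)
Reached target in 5 moves.

Answer: 5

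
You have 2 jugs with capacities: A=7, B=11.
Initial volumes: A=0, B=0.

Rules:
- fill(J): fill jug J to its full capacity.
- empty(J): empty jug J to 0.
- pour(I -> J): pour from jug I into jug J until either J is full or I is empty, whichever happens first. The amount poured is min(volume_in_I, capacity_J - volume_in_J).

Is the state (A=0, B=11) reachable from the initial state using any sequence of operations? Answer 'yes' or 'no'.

Answer: yes

Derivation:
BFS from (A=0, B=0):
  1. fill(B) -> (A=0 B=11)
Target reached → yes.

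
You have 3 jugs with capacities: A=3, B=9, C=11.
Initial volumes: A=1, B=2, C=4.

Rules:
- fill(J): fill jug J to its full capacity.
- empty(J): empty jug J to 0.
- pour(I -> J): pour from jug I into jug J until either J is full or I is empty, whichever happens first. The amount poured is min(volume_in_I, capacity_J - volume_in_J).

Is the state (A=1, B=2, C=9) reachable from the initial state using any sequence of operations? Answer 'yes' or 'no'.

Answer: no

Derivation:
BFS explored all 321 reachable states.
Reachable set includes: (0,0,0), (0,0,1), (0,0,2), (0,0,3), (0,0,4), (0,0,5), (0,0,6), (0,0,7), (0,0,8), (0,0,9), (0,0,10), (0,0,11) ...
Target (A=1, B=2, C=9) not in reachable set → no.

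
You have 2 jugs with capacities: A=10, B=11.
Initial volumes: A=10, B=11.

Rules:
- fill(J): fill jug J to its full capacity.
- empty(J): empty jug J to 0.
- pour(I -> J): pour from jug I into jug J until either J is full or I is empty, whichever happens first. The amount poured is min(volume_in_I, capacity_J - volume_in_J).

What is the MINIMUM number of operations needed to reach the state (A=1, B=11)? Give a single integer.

BFS from (A=10, B=11). One shortest path:
  1. empty(A) -> (A=0 B=11)
  2. pour(B -> A) -> (A=10 B=1)
  3. empty(A) -> (A=0 B=1)
  4. pour(B -> A) -> (A=1 B=0)
  5. fill(B) -> (A=1 B=11)
Reached target in 5 moves.

Answer: 5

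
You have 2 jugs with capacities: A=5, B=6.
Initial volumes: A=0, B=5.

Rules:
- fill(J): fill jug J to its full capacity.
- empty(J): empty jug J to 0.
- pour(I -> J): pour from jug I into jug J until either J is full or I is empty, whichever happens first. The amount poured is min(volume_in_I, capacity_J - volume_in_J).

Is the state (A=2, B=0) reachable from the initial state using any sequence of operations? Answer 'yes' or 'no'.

Answer: yes

Derivation:
BFS from (A=0, B=5):
  1. fill(B) -> (A=0 B=6)
  2. pour(B -> A) -> (A=5 B=1)
  3. empty(A) -> (A=0 B=1)
  4. pour(B -> A) -> (A=1 B=0)
  5. fill(B) -> (A=1 B=6)
  6. pour(B -> A) -> (A=5 B=2)
  7. empty(A) -> (A=0 B=2)
  8. pour(B -> A) -> (A=2 B=0)
Target reached → yes.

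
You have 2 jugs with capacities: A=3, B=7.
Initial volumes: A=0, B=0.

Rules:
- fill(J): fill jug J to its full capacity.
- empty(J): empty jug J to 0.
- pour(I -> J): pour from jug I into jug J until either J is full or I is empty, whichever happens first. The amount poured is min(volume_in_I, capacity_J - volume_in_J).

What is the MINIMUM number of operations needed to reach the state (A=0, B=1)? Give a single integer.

BFS from (A=0, B=0). One shortest path:
  1. fill(B) -> (A=0 B=7)
  2. pour(B -> A) -> (A=3 B=4)
  3. empty(A) -> (A=0 B=4)
  4. pour(B -> A) -> (A=3 B=1)
  5. empty(A) -> (A=0 B=1)
Reached target in 5 moves.

Answer: 5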